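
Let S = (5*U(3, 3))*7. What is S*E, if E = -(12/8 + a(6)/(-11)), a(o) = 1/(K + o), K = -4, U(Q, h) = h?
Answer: -1680/11 ≈ -152.73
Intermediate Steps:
a(o) = 1/(-4 + o)
E = -16/11 (E = -(12/8 + 1/((-4 + 6)*(-11))) = -(12*(⅛) - 1/11/2) = -(3/2 + (½)*(-1/11)) = -(3/2 - 1/22) = -1*16/11 = -16/11 ≈ -1.4545)
S = 105 (S = (5*3)*7 = 15*7 = 105)
S*E = 105*(-16/11) = -1680/11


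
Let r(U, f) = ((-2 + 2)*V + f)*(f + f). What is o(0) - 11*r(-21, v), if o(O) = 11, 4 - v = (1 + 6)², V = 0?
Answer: -44539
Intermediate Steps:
v = -45 (v = 4 - (1 + 6)² = 4 - 1*7² = 4 - 1*49 = 4 - 49 = -45)
r(U, f) = 2*f² (r(U, f) = ((-2 + 2)*0 + f)*(f + f) = (0*0 + f)*(2*f) = (0 + f)*(2*f) = f*(2*f) = 2*f²)
o(0) - 11*r(-21, v) = 11 - 22*(-45)² = 11 - 22*2025 = 11 - 11*4050 = 11 - 44550 = -44539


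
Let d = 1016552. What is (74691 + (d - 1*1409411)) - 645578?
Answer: -963746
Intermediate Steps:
(74691 + (d - 1*1409411)) - 645578 = (74691 + (1016552 - 1*1409411)) - 645578 = (74691 + (1016552 - 1409411)) - 645578 = (74691 - 392859) - 645578 = -318168 - 645578 = -963746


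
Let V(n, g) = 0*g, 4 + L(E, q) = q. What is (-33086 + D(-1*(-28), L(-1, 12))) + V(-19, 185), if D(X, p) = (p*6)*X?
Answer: -31742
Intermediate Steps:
L(E, q) = -4 + q
D(X, p) = 6*X*p (D(X, p) = (6*p)*X = 6*X*p)
V(n, g) = 0
(-33086 + D(-1*(-28), L(-1, 12))) + V(-19, 185) = (-33086 + 6*(-1*(-28))*(-4 + 12)) + 0 = (-33086 + 6*28*8) + 0 = (-33086 + 1344) + 0 = -31742 + 0 = -31742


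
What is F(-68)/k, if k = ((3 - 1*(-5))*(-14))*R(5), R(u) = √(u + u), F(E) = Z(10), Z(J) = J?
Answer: -√10/112 ≈ -0.028235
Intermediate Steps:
F(E) = 10
R(u) = √2*√u (R(u) = √(2*u) = √2*√u)
k = -112*√10 (k = ((3 - 1*(-5))*(-14))*(√2*√5) = ((3 + 5)*(-14))*√10 = (8*(-14))*√10 = -112*√10 ≈ -354.18)
F(-68)/k = 10/((-112*√10)) = 10*(-√10/1120) = -√10/112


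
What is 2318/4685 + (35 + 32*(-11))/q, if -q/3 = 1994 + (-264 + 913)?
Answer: 19864567/37147365 ≈ 0.53475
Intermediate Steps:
q = -7929 (q = -3*(1994 + (-264 + 913)) = -3*(1994 + 649) = -3*2643 = -7929)
2318/4685 + (35 + 32*(-11))/q = 2318/4685 + (35 + 32*(-11))/(-7929) = 2318*(1/4685) + (35 - 352)*(-1/7929) = 2318/4685 - 317*(-1/7929) = 2318/4685 + 317/7929 = 19864567/37147365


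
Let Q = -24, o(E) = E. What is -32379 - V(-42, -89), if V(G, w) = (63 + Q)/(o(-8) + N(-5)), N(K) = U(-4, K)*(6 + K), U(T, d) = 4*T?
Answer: -259019/8 ≈ -32377.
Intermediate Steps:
N(K) = -96 - 16*K (N(K) = (4*(-4))*(6 + K) = -16*(6 + K) = -96 - 16*K)
V(G, w) = -13/8 (V(G, w) = (63 - 24)/(-8 + (-96 - 16*(-5))) = 39/(-8 + (-96 + 80)) = 39/(-8 - 16) = 39/(-24) = 39*(-1/24) = -13/8)
-32379 - V(-42, -89) = -32379 - 1*(-13/8) = -32379 + 13/8 = -259019/8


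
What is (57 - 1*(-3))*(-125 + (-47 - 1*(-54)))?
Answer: -7080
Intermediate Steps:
(57 - 1*(-3))*(-125 + (-47 - 1*(-54))) = (57 + 3)*(-125 + (-47 + 54)) = 60*(-125 + 7) = 60*(-118) = -7080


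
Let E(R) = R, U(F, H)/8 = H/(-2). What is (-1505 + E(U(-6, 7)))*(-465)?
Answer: 712845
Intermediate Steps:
U(F, H) = -4*H (U(F, H) = 8*(H/(-2)) = 8*(H*(-½)) = 8*(-H/2) = -4*H)
(-1505 + E(U(-6, 7)))*(-465) = (-1505 - 4*7)*(-465) = (-1505 - 28)*(-465) = -1533*(-465) = 712845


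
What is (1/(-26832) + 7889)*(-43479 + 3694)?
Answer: -8421595185895/26832 ≈ -3.1386e+8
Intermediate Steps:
(1/(-26832) + 7889)*(-43479 + 3694) = (-1/26832 + 7889)*(-39785) = (211677647/26832)*(-39785) = -8421595185895/26832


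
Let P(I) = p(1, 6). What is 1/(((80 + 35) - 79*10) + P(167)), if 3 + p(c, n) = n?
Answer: -1/672 ≈ -0.0014881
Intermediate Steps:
p(c, n) = -3 + n
P(I) = 3 (P(I) = -3 + 6 = 3)
1/(((80 + 35) - 79*10) + P(167)) = 1/(((80 + 35) - 79*10) + 3) = 1/((115 - 790) + 3) = 1/(-675 + 3) = 1/(-672) = -1/672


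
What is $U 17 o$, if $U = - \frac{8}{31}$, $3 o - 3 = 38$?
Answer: $- \frac{5576}{93} \approx -59.957$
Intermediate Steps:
$o = \frac{41}{3}$ ($o = 1 + \frac{1}{3} \cdot 38 = 1 + \frac{38}{3} = \frac{41}{3} \approx 13.667$)
$U = - \frac{8}{31}$ ($U = \left(-8\right) \frac{1}{31} = - \frac{8}{31} \approx -0.25806$)
$U 17 o = \left(- \frac{8}{31}\right) 17 \cdot \frac{41}{3} = \left(- \frac{136}{31}\right) \frac{41}{3} = - \frac{5576}{93}$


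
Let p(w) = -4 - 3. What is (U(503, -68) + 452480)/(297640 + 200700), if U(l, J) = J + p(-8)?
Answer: 90481/99668 ≈ 0.90782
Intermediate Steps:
p(w) = -7
U(l, J) = -7 + J (U(l, J) = J - 7 = -7 + J)
(U(503, -68) + 452480)/(297640 + 200700) = ((-7 - 68) + 452480)/(297640 + 200700) = (-75 + 452480)/498340 = 452405*(1/498340) = 90481/99668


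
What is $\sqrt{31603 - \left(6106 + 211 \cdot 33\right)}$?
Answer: $\sqrt{18534} \approx 136.14$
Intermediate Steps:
$\sqrt{31603 - \left(6106 + 211 \cdot 33\right)} = \sqrt{31603 - 13069} = \sqrt{18534}$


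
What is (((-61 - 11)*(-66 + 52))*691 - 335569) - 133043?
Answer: 227916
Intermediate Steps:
(((-61 - 11)*(-66 + 52))*691 - 335569) - 133043 = (-72*(-14)*691 - 335569) - 133043 = (1008*691 - 335569) - 133043 = (696528 - 335569) - 133043 = 360959 - 133043 = 227916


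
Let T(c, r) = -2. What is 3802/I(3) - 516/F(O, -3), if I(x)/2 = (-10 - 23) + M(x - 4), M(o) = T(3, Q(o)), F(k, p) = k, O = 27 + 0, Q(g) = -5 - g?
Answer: -23129/315 ≈ -73.425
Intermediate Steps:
O = 27
M(o) = -2
I(x) = -70 (I(x) = 2*((-10 - 23) - 2) = 2*(-33 - 2) = 2*(-35) = -70)
3802/I(3) - 516/F(O, -3) = 3802/(-70) - 516/27 = 3802*(-1/70) - 516*1/27 = -1901/35 - 172/9 = -23129/315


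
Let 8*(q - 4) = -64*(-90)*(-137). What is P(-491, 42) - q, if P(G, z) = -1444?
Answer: 97192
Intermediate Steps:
q = -98636 (q = 4 + (-64*(-90)*(-137))/8 = 4 + (5760*(-137))/8 = 4 + (1/8)*(-789120) = 4 - 98640 = -98636)
P(-491, 42) - q = -1444 - 1*(-98636) = -1444 + 98636 = 97192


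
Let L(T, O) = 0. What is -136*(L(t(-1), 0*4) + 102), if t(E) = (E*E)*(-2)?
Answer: -13872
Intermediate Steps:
t(E) = -2*E**2 (t(E) = E**2*(-2) = -2*E**2)
-136*(L(t(-1), 0*4) + 102) = -136*(0 + 102) = -136*102 = -13872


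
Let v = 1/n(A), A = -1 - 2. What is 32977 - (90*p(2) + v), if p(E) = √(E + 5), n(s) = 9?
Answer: 296792/9 - 90*√7 ≈ 32739.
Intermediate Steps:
A = -3
p(E) = √(5 + E)
v = ⅑ (v = 1/9 = ⅑ ≈ 0.11111)
32977 - (90*p(2) + v) = 32977 - (90*√(5 + 2) + ⅑) = 32977 - (90*√7 + ⅑) = 32977 - (⅑ + 90*√7) = 32977 + (-⅑ - 90*√7) = 296792/9 - 90*√7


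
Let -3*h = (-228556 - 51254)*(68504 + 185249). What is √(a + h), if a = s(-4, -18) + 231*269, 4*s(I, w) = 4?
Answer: 5*√946704178 ≈ 1.5384e+5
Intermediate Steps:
h = 23667542310 (h = -(-228556 - 51254)*(68504 + 185249)/3 = -(-93270)*253753 = -⅓*(-71002626930) = 23667542310)
s(I, w) = 1 (s(I, w) = (¼)*4 = 1)
a = 62140 (a = 1 + 231*269 = 1 + 62139 = 62140)
√(a + h) = √(62140 + 23667542310) = √23667604450 = 5*√946704178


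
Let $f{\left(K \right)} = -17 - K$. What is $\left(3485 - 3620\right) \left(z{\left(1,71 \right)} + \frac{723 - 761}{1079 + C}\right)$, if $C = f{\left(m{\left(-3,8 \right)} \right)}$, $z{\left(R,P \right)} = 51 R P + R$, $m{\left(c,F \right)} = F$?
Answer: $- \frac{257684625}{527} \approx -4.8897 \cdot 10^{5}$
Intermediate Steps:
$z{\left(R,P \right)} = R + 51 P R$ ($z{\left(R,P \right)} = 51 P R + R = R + 51 P R$)
$C = -25$ ($C = -17 - 8 = -25$)
$\left(3485 - 3620\right) \left(z{\left(1,71 \right)} + \frac{723 - 761}{1079 + C}\right) = \left(3485 - 3620\right) \left(1 \left(1 + 51 \cdot 71\right) + \frac{723 - 761}{1079 - 25}\right) = - 135 \left(1 \left(1 + 3621\right) - \frac{38}{1054}\right) = - 135 \left(1 \cdot 3622 - \frac{19}{527}\right) = - 135 \left(3622 - \frac{19}{527}\right) = \left(-135\right) \frac{1908775}{527} = - \frac{257684625}{527}$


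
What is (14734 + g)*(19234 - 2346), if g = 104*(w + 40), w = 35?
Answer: 380554192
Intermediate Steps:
g = 7800 (g = 104*(35 + 40) = 104*75 = 7800)
(14734 + g)*(19234 - 2346) = (14734 + 7800)*(19234 - 2346) = 22534*16888 = 380554192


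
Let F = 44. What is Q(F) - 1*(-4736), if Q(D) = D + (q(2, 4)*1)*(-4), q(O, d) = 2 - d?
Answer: 4788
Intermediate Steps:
Q(D) = 8 + D (Q(D) = D + ((2 - 1*4)*1)*(-4) = D + ((2 - 4)*1)*(-4) = D - 2*1*(-4) = D - 2*(-4) = D + 8 = 8 + D)
Q(F) - 1*(-4736) = (8 + 44) - 1*(-4736) = 52 + 4736 = 4788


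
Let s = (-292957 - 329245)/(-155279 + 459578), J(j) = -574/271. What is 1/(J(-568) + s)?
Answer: -82465029/343284368 ≈ -0.24022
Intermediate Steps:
J(j) = -574/271 (J(j) = -574*1/271 = -574/271)
s = -622202/304299 ≈ -2.0447
1/(J(-568) + s) = 1/(-574/271 - 622202/304299) = 1/(-343284368/82465029) = -82465029/343284368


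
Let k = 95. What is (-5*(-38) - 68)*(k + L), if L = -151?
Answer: -6832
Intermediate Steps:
(-5*(-38) - 68)*(k + L) = (-5*(-38) - 68)*(95 - 151) = (190 - 68)*(-56) = 122*(-56) = -6832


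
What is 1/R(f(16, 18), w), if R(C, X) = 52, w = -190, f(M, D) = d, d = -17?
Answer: 1/52 ≈ 0.019231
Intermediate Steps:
f(M, D) = -17
1/R(f(16, 18), w) = 1/52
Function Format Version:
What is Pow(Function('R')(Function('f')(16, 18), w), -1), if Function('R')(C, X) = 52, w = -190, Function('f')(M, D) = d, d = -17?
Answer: Rational(1, 52) ≈ 0.019231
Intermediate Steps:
Function('f')(M, D) = -17
Pow(Function('R')(Function('f')(16, 18), w), -1) = Pow(52, -1) = Rational(1, 52)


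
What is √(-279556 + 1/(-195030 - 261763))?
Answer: I*√58332111587063837/456793 ≈ 528.73*I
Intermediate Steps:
√(-279556 + 1/(-195030 - 261763)) = √(-279556 + 1/(-456793)) = √(-279556 - 1/456793) = √(-127699223909/456793) = I*√58332111587063837/456793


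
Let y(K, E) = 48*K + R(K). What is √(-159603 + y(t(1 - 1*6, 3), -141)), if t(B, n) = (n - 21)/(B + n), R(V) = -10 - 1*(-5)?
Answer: 2*I*√39794 ≈ 398.97*I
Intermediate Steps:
R(V) = -5 (R(V) = -10 + 5 = -5)
t(B, n) = (-21 + n)/(B + n)
y(K, E) = -5 + 48*K (y(K, E) = 48*K - 5 = -5 + 48*K)
√(-159603 + y(t(1 - 1*6, 3), -141)) = √(-159603 + (-5 + 48*((-21 + 3)/((1 - 1*6) + 3)))) = √(-159603 + (-5 + 48*(-18/((1 - 6) + 3)))) = √(-159603 + (-5 + 48*(-18/(-5 + 3)))) = √(-159603 + (-5 + 48*(-18/(-2)))) = √(-159603 + (-5 + 48*(-½*(-18)))) = √(-159603 + (-5 + 48*9)) = √(-159603 + (-5 + 432)) = √(-159603 + 427) = √(-159176) = 2*I*√39794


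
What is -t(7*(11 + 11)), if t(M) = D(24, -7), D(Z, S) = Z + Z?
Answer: -48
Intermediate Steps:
D(Z, S) = 2*Z
t(M) = 48 (t(M) = 2*24 = 48)
-t(7*(11 + 11)) = -1*48 = -48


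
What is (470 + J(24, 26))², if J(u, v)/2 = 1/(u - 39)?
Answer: 49674304/225 ≈ 2.2077e+5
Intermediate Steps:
J(u, v) = 2/(-39 + u) (J(u, v) = 2/(u - 39) = 2/(-39 + u))
(470 + J(24, 26))² = (470 + 2/(-39 + 24))² = (470 + 2/(-15))² = (470 + 2*(-1/15))² = (470 - 2/15)² = (7048/15)² = 49674304/225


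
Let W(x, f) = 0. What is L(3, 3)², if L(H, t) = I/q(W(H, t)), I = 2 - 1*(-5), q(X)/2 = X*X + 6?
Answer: 49/144 ≈ 0.34028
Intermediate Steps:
q(X) = 12 + 2*X² (q(X) = 2*(X*X + 6) = 2*(X² + 6) = 2*(6 + X²) = 12 + 2*X²)
I = 7 (I = 2 + 5 = 7)
L(H, t) = 7/12 (L(H, t) = 7/(12 + 2*0²) = 7/(12 + 2*0) = 7/(12 + 0) = 7/12)
L(3, 3)² = (7/12)² = 49/144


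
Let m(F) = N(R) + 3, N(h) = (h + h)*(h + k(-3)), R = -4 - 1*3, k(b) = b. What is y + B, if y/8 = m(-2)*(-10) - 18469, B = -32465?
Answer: -191657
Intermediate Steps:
R = -7 (R = -4 - 3 = -7)
N(h) = 2*h*(-3 + h) (N(h) = (h + h)*(h - 3) = (2*h)*(-3 + h) = 2*h*(-3 + h))
m(F) = 143 (m(F) = 2*(-7)*(-3 - 7) + 3 = 2*(-7)*(-10) + 3 = 140 + 3 = 143)
y = -159192 (y = 8*(143*(-10) - 18469) = 8*(-1430 - 18469) = 8*(-19899) = -159192)
y + B = -159192 - 32465 = -191657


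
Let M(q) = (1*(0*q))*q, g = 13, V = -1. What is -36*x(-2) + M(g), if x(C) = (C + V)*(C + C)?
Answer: -432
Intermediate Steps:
x(C) = 2*C*(-1 + C) (x(C) = (C - 1)*(C + C) = (-1 + C)*(2*C) = 2*C*(-1 + C))
M(q) = 0 (M(q) = (1*0)*q = 0*q = 0)
-36*x(-2) + M(g) = -72*(-2)*(-1 - 2) + 0 = -72*(-2)*(-3) + 0 = -36*12 + 0 = -432 + 0 = -432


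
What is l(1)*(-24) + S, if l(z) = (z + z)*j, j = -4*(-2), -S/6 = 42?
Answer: -636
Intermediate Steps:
S = -252 (S = -6*42 = -252)
j = 8
l(z) = 16*z (l(z) = (z + z)*8 = (2*z)*8 = 16*z)
l(1)*(-24) + S = (16*1)*(-24) - 252 = 16*(-24) - 252 = -384 - 252 = -636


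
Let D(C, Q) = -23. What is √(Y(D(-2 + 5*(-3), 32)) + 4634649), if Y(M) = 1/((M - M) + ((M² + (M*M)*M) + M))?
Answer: 2*√932270074293/897 ≈ 2152.8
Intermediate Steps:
Y(M) = 1/(M + M² + M³) (Y(M) = 1/(0 + ((M² + M²*M) + M)) = 1/(0 + ((M² + M³) + M)) = 1/(0 + (M + M² + M³)) = 1/(M + M² + M³))
√(Y(D(-2 + 5*(-3), 32)) + 4634649) = √(1/((-23)*(1 - 23 + (-23)²)) + 4634649) = √(-1/(23*(1 - 23 + 529)) + 4634649) = √(-1/23/507 + 4634649) = √(-1/23*1/507 + 4634649) = √(-1/11661 + 4634649) = √(54044641988/11661) = 2*√932270074293/897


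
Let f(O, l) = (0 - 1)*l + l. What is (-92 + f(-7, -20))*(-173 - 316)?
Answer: 44988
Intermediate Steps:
f(O, l) = 0 (f(O, l) = -l + l = 0)
(-92 + f(-7, -20))*(-173 - 316) = (-92 + 0)*(-173 - 316) = -92*(-489) = 44988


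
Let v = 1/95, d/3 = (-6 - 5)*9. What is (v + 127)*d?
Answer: -3583602/95 ≈ -37722.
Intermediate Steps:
d = -297 (d = 3*((-6 - 5)*9) = 3*(-11*9) = 3*(-99) = -297)
v = 1/95 ≈ 0.010526
(v + 127)*d = (1/95 + 127)*(-297) = (12066/95)*(-297) = -3583602/95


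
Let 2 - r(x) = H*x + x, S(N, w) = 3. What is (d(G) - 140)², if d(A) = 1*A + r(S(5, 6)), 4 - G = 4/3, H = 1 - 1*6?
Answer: 136900/9 ≈ 15211.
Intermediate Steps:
H = -5 (H = 1 - 6 = -5)
r(x) = 2 + 4*x (r(x) = 2 - (-5*x + x) = 2 - (-4)*x = 2 + 4*x)
G = 8/3 (G = 4 - 4/3 = 8/3 ≈ 2.6667)
d(A) = 14 + A (d(A) = 1*A + (2 + 4*3) = A + (2 + 12) = A + 14 = 14 + A)
(d(G) - 140)² = ((14 + 8/3) - 140)² = (50/3 - 140)² = (-370/3)² = 136900/9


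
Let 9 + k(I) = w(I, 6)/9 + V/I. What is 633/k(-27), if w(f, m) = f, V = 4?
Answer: -17091/328 ≈ -52.107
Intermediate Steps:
k(I) = -9 + 4/I + I/9 (k(I) = -9 + (I/9 + 4/I) = -9 + (4/I + I/9) = -9 + 4/I + I/9)
633/k(-27) = 633/(-9 + 4/(-27) + (⅑)*(-27)) = 633/(-9 + 4*(-1/27) - 3) = 633/(-9 - 4/27 - 3) = 633/(-328/27) = 633*(-27/328) = -17091/328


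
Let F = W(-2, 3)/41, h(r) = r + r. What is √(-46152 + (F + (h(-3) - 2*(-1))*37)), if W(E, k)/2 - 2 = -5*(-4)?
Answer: 4*I*√4864281/41 ≈ 215.17*I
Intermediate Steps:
W(E, k) = 44 (W(E, k) = 4 + 2*(-5*(-4)) = 4 + 2*20 = 4 + 40 = 44)
h(r) = 2*r
F = 44/41 ≈ 1.0732
√(-46152 + (F + (h(-3) - 2*(-1))*37)) = √(-46152 + (44/41 + (2*(-3) - 2*(-1))*37)) = √(-46152 + (44/41 + (-6 + 2)*37)) = √(-46152 + (44/41 - 4*37)) = √(-46152 + (44/41 - 148)) = √(-46152 - 6024/41) = √(-1898256/41) = 4*I*√4864281/41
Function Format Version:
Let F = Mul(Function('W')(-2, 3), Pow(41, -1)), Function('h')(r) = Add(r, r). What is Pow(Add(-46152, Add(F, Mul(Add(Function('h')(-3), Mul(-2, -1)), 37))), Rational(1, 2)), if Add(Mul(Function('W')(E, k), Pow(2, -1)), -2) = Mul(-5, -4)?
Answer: Mul(Rational(4, 41), I, Pow(4864281, Rational(1, 2))) ≈ Mul(215.17, I)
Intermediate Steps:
Function('W')(E, k) = 44 (Function('W')(E, k) = Add(4, Mul(2, Mul(-5, -4))) = Add(4, Mul(2, 20)) = Add(4, 40) = 44)
Function('h')(r) = Mul(2, r)
F = Rational(44, 41) (F = Mul(44, Pow(41, -1)) = Mul(44, Rational(1, 41)) = Rational(44, 41) ≈ 1.0732)
Pow(Add(-46152, Add(F, Mul(Add(Function('h')(-3), Mul(-2, -1)), 37))), Rational(1, 2)) = Pow(Add(-46152, Add(Rational(44, 41), Mul(Add(Mul(2, -3), Mul(-2, -1)), 37))), Rational(1, 2)) = Pow(Add(-46152, Add(Rational(44, 41), Mul(Add(-6, 2), 37))), Rational(1, 2)) = Pow(Add(-46152, Add(Rational(44, 41), Mul(-4, 37))), Rational(1, 2)) = Pow(Add(-46152, Add(Rational(44, 41), -148)), Rational(1, 2)) = Pow(Add(-46152, Rational(-6024, 41)), Rational(1, 2)) = Pow(Rational(-1898256, 41), Rational(1, 2)) = Mul(Rational(4, 41), I, Pow(4864281, Rational(1, 2)))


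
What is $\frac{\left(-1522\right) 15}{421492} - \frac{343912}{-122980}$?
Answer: $\frac{17768565413}{6479385770} \approx 2.7423$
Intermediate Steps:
$\frac{\left(-1522\right) 15}{421492} - \frac{343912}{-122980} = \left(-22830\right) \frac{1}{421492} - - \frac{85978}{30745} = - \frac{11415}{210746} + \frac{85978}{30745} = \frac{17768565413}{6479385770}$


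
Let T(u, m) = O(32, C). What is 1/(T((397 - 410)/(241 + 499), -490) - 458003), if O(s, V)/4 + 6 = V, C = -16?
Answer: -1/458091 ≈ -2.1830e-6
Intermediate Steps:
O(s, V) = -24 + 4*V
T(u, m) = -88 (T(u, m) = -24 + 4*(-16) = -24 - 64 = -88)
1/(T((397 - 410)/(241 + 499), -490) - 458003) = 1/(-88 - 458003) = 1/(-458091) = -1/458091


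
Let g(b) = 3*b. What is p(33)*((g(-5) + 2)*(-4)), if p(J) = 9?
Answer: 468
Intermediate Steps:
p(33)*((g(-5) + 2)*(-4)) = 9*((3*(-5) + 2)*(-4)) = 9*((-15 + 2)*(-4)) = 9*(-13*(-4)) = 9*52 = 468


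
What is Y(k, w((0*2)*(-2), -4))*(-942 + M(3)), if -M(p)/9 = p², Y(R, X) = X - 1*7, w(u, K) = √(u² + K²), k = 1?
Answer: 3069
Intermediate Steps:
w(u, K) = √(K² + u²)
Y(R, X) = -7 + X (Y(R, X) = X - 7 = -7 + X)
M(p) = -9*p²
Y(k, w((0*2)*(-2), -4))*(-942 + M(3)) = (-7 + √((-4)² + ((0*2)*(-2))²))*(-942 - 9*3²) = (-7 + √(16 + (0*(-2))²))*(-942 - 9*9) = (-7 + √(16 + 0²))*(-942 - 81) = (-7 + √(16 + 0))*(-1023) = (-7 + √16)*(-1023) = (-7 + 4)*(-1023) = -3*(-1023) = 3069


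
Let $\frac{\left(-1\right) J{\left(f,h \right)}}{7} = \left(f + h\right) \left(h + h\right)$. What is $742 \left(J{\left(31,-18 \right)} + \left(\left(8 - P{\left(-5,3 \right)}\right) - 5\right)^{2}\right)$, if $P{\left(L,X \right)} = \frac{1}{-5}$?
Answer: $\frac{60959752}{25} \approx 2.4384 \cdot 10^{6}$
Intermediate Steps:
$J{\left(f,h \right)} = - 14 h \left(f + h\right)$ ($J{\left(f,h \right)} = - 7 \left(f + h\right) \left(h + h\right) = - 7 \left(f + h\right) 2 h = - 7 \cdot 2 h \left(f + h\right) = - 14 h \left(f + h\right)$)
$P{\left(L,X \right)} = - \frac{1}{5}$
$742 \left(J{\left(31,-18 \right)} + \left(\left(8 - P{\left(-5,3 \right)}\right) - 5\right)^{2}\right) = 742 \left(\left(-14\right) \left(-18\right) \left(31 - 18\right) + \left(\left(8 - - \frac{1}{5}\right) - 5\right)^{2}\right) = 742 \left(\left(-14\right) \left(-18\right) 13 + \left(\left(8 + \frac{1}{5}\right) - 5\right)^{2}\right) = 742 \left(3276 + \left(\frac{41}{5} - 5\right)^{2}\right) = 742 \left(3276 + \left(\frac{16}{5}\right)^{2}\right) = 742 \left(3276 + \frac{256}{25}\right) = 742 \cdot \frac{82156}{25} = \frac{60959752}{25}$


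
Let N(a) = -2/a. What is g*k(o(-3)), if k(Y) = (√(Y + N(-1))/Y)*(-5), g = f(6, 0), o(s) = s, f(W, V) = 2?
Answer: 10*I/3 ≈ 3.3333*I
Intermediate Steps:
g = 2
k(Y) = -5*√(2 + Y)/Y (k(Y) = (√(Y - 2/(-1))/Y)*(-5) = (√(Y - 2*(-1))/Y)*(-5) = (√(Y + 2)/Y)*(-5) = (√(2 + Y)/Y)*(-5) = -5*√(2 + Y)/Y)
g*k(o(-3)) = 2*(-5*√(2 - 3)/(-3)) = 2*(-5*(-⅓)*√(-1)) = 2*(-5*(-⅓)*I) = 2*(5*I/3) = 10*I/3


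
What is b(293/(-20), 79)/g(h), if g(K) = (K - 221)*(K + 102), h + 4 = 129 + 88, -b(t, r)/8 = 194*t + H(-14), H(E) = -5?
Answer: -28471/3150 ≈ -9.0384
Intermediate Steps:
b(t, r) = 40 - 1552*t (b(t, r) = -8*(194*t - 5) = -8*(-5 + 194*t) = 40 - 1552*t)
h = 213 (h = -4 + (129 + 88) = -4 + 217 = 213)
g(K) = (-221 + K)*(102 + K)
b(293/(-20), 79)/g(h) = (40 - 454736/(-20))/(-22542 + 213**2 - 119*213) = (40 - 454736*(-1)/20)/(-22542 + 45369 - 25347) = (40 - 1552*(-293/20))/(-2520) = (40 + 113684/5)*(-1/2520) = (113884/5)*(-1/2520) = -28471/3150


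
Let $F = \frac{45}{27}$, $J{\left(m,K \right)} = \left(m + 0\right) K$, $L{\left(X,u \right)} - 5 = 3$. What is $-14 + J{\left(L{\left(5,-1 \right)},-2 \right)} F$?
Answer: $- \frac{122}{3} \approx -40.667$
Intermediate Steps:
$L{\left(X,u \right)} = 8$ ($L{\left(X,u \right)} = 5 + 3 = 8$)
$J{\left(m,K \right)} = K m$ ($J{\left(m,K \right)} = m K = K m$)
$F = \frac{5}{3}$ ($F = 45 \cdot \frac{1}{27} = \frac{5}{3} \approx 1.6667$)
$-14 + J{\left(L{\left(5,-1 \right)},-2 \right)} F = -14 + \left(-2\right) 8 \cdot \frac{5}{3} = -14 - \frac{80}{3} = - \frac{122}{3}$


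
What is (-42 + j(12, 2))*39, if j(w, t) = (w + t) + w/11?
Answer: -11544/11 ≈ -1049.5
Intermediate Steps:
j(w, t) = t + 12*w/11 (j(w, t) = (t + w) + w*(1/11) = (t + w) + w/11 = t + 12*w/11)
(-42 + j(12, 2))*39 = (-42 + (2 + (12/11)*12))*39 = (-42 + (2 + 144/11))*39 = (-42 + 166/11)*39 = -296/11*39 = -11544/11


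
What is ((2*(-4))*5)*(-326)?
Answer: 13040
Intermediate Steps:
((2*(-4))*5)*(-326) = -8*5*(-326) = -40*(-326) = 13040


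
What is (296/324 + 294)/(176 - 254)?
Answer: -11944/3159 ≈ -3.7809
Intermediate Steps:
(296/324 + 294)/(176 - 254) = (296*(1/324) + 294)/(-78) = (74/81 + 294)*(-1/78) = (23888/81)*(-1/78) = -11944/3159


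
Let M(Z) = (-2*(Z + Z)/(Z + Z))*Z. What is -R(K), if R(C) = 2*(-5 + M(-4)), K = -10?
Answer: -6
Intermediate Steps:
M(Z) = -2*Z (M(Z) = (-2*2*Z/(2*Z))*Z = (-2*2*Z*1/(2*Z))*Z = (-2*1)*Z = -2*Z)
R(C) = 6 (R(C) = 2*(-5 - 2*(-4)) = 2*(-5 + 8) = 2*3 = 6)
-R(K) = -1*6 = -6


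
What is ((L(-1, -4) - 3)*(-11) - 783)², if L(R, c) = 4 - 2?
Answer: 595984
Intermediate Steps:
L(R, c) = 2
((L(-1, -4) - 3)*(-11) - 783)² = ((2 - 3)*(-11) - 783)² = (-1*(-11) - 783)² = (11 - 783)² = (-772)² = 595984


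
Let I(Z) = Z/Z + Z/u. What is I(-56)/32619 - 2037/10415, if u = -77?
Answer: -730696048/3736995735 ≈ -0.19553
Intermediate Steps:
I(Z) = 1 - Z/77 (I(Z) = Z/Z + Z/(-77) = 1 + Z*(-1/77) = 1 - Z/77)
I(-56)/32619 - 2037/10415 = (1 - 1/77*(-56))/32619 - 2037/10415 = (1 + 8/11)*(1/32619) - 2037*1/10415 = (19/11)*(1/32619) - 2037/10415 = 19/358809 - 2037/10415 = -730696048/3736995735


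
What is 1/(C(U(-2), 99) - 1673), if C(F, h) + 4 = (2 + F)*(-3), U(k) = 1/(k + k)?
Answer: -4/6729 ≈ -0.00059444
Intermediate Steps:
U(k) = 1/(2*k)
C(F, h) = -10 - 3*F (C(F, h) = -4 + (2 + F)*(-3) = -4 + (-6 - 3*F) = -10 - 3*F)
1/(C(U(-2), 99) - 1673) = 1/((-10 - 3/(2*(-2))) - 1673) = 1/((-10 - 3*(-1)/(2*2)) - 1673) = 1/((-10 - 3*(-1/4)) - 1673) = 1/((-10 + 3/4) - 1673) = 1/(-37/4 - 1673) = 1/(-6729/4) = -4/6729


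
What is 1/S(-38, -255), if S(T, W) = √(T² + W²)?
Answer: √66469/66469 ≈ 0.0038787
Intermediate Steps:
1/S(-38, -255) = 1/(√((-38)² + (-255)²)) = 1/(√(1444 + 65025)) = 1/(√66469) = √66469/66469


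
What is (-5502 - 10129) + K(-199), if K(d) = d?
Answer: -15830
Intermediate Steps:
(-5502 - 10129) + K(-199) = (-5502 - 10129) - 199 = -15631 - 199 = -15830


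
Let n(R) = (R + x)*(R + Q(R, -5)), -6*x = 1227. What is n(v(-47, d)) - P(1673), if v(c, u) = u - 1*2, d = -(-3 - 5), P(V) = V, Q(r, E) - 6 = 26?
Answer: -9216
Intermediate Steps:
Q(r, E) = 32 (Q(r, E) = 6 + 26 = 32)
x = -409/2 (x = -⅙*1227 = -409/2 ≈ -204.50)
d = 8 (d = -1*(-8) = 8)
v(c, u) = -2 + u (v(c, u) = u - 2 = -2 + u)
n(R) = (32 + R)*(-409/2 + R) (n(R) = (R - 409/2)*(R + 32) = (-409/2 + R)*(32 + R) = (32 + R)*(-409/2 + R))
n(v(-47, d)) - P(1673) = (-6544 + (-2 + 8)² - 345*(-2 + 8)/2) - 1*1673 = (-6544 + 6² - 345/2*6) - 1673 = (-6544 + 36 - 1035) - 1673 = -7543 - 1673 = -9216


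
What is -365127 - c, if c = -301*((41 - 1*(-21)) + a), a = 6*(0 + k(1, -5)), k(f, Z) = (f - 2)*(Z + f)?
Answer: -339241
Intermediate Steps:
k(f, Z) = (-2 + f)*(Z + f)
a = 24 (a = 6*(0 + (1**2 - 2*(-5) - 2*1 - 5*1)) = 6*(0 + (1 + 10 - 2 - 5)) = 6*(0 + 4) = 6*4 = 24)
c = -25886 (c = -301*((41 - 1*(-21)) + 24) = -301*((41 + 21) + 24) = -301*(62 + 24) = -301*86 = -25886)
-365127 - c = -365127 - 1*(-25886) = -365127 + 25886 = -339241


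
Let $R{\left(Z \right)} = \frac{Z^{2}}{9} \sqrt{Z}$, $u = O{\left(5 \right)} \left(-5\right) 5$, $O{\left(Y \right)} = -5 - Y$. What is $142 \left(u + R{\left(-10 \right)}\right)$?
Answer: $35500 + \frac{14200 i \sqrt{10}}{9} \approx 35500.0 + 4989.4 i$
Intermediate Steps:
$u = 250$ ($u = \left(-5 - 5\right) \left(-5\right) 5 = \left(-10\right) \left(-5\right) 5 = 50 \cdot 5 = 250$)
$R{\left(Z \right)} = \frac{Z^{\frac{5}{2}}}{9}$ ($R{\left(Z \right)} = Z^{2} \cdot \frac{1}{9} \sqrt{Z} = \frac{Z^{2}}{9} \sqrt{Z} = \frac{Z^{\frac{5}{2}}}{9}$)
$142 \left(u + R{\left(-10 \right)}\right) = 142 \left(250 + \frac{\left(-10\right)^{\frac{5}{2}}}{9}\right) = 142 \left(250 + \frac{100 i \sqrt{10}}{9}\right) = 35500 + \frac{14200 i \sqrt{10}}{9}$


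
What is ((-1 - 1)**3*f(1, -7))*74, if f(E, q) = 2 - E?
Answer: -592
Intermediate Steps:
((-1 - 1)**3*f(1, -7))*74 = ((-1 - 1)**3*(2 - 1*1))*74 = ((-2)**3*(2 - 1))*74 = -8*1*74 = -8*74 = -592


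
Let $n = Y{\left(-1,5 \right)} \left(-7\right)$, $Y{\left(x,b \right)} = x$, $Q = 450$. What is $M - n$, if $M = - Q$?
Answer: $-457$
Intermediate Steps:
$n = 7$ ($n = \left(-1\right) \left(-7\right) = 7$)
$M = -450$ ($M = \left(-1\right) 450 = -450$)
$M - n = -450 - 7 = -457$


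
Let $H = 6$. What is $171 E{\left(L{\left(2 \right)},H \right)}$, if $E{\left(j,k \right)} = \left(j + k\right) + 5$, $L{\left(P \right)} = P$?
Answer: $2223$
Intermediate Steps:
$E{\left(j,k \right)} = 5 + j + k$
$171 E{\left(L{\left(2 \right)},H \right)} = 171 \left(5 + 2 + 6\right) = 171 \cdot 13 = 2223$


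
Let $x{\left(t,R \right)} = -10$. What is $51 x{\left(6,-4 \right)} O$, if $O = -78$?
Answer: $39780$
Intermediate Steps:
$51 x{\left(6,-4 \right)} O = 51 \left(-10\right) \left(-78\right) = \left(-510\right) \left(-78\right) = 39780$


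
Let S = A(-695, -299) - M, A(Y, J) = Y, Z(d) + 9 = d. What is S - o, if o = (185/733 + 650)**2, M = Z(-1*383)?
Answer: -227343721792/537289 ≈ -4.2313e+5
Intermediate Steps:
Z(d) = -9 + d
M = -392 (M = -9 - 1*383 = -9 - 383 = -392)
S = -303 (S = -695 - 1*(-392) = -695 + 392 = -303)
o = 227180923225/537289 (o = (185*(1/733) + 650)**2 = (185/733 + 650)**2 = (476635/733)**2 = 227180923225/537289 ≈ 4.2283e+5)
S - o = -303 - 1*227180923225/537289 = -303 - 227180923225/537289 = -227343721792/537289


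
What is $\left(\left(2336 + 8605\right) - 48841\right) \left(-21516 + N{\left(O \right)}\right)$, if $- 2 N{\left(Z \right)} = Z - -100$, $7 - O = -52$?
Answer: $818469450$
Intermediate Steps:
$O = 59$ ($O = 7 - -52 = 7 + 52 = 59$)
$N{\left(Z \right)} = -50 - \frac{Z}{2}$ ($N{\left(Z \right)} = - \frac{Z - -100}{2} = - \frac{Z + 100}{2} = - \frac{100 + Z}{2} = -50 - \frac{Z}{2}$)
$\left(\left(2336 + 8605\right) - 48841\right) \left(-21516 + N{\left(O \right)}\right) = \left(\left(2336 + 8605\right) - 48841\right) \left(-21516 - \frac{159}{2}\right) = \left(10941 - 48841\right) \left(-21516 - \frac{159}{2}\right) = - 37900 \left(-21516 - \frac{159}{2}\right) = \left(-37900\right) \left(- \frac{43191}{2}\right) = 818469450$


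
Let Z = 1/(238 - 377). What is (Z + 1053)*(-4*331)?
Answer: -193788584/139 ≈ -1.3942e+6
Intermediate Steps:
Z = -1/139 (Z = 1/(-139) = -1/139 ≈ -0.0071942)
(Z + 1053)*(-4*331) = (-1/139 + 1053)*(-4*331) = (146366/139)*(-1324) = -193788584/139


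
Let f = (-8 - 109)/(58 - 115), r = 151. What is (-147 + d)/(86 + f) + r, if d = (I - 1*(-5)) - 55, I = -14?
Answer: 248614/1673 ≈ 148.60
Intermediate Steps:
f = 39/19 (f = -117/(-57) = -117*(-1/57) = 39/19 ≈ 2.0526)
d = -64 (d = (-14 - 1*(-5)) - 55 = (-14 + 5) - 55 = -9 - 55 = -64)
(-147 + d)/(86 + f) + r = (-147 - 64)/(86 + 39/19) + 151 = -211/1673/19 + 151 = -211*19/1673 + 151 = -4009/1673 + 151 = 248614/1673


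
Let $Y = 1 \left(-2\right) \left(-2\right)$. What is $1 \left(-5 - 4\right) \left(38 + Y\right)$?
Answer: $-378$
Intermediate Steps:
$Y = 4$ ($Y = \left(-2\right) \left(-2\right) = 4$)
$1 \left(-5 - 4\right) \left(38 + Y\right) = 1 \left(-5 - 4\right) \left(38 + 4\right) = 1 \left(-9\right) 42 = \left(-9\right) 42 = -378$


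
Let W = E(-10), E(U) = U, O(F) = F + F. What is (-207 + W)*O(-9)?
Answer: 3906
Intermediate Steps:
O(F) = 2*F
W = -10
(-207 + W)*O(-9) = (-207 - 10)*(2*(-9)) = -217*(-18) = 3906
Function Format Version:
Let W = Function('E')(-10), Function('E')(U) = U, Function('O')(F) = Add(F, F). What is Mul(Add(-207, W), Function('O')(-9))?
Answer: 3906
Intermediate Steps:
Function('O')(F) = Mul(2, F)
W = -10
Mul(Add(-207, W), Function('O')(-9)) = Mul(Add(-207, -10), Mul(2, -9)) = Mul(-217, -18) = 3906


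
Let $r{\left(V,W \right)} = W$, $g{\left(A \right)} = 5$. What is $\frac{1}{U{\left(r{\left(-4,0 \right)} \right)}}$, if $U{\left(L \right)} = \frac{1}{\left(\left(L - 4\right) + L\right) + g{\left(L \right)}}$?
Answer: $1$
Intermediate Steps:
$U{\left(L \right)} = \frac{1}{1 + 2 L}$ ($U{\left(L \right)} = \frac{1}{\left(\left(L - 4\right) + L\right) + 5} = \frac{1}{\left(\left(-4 + L\right) + L\right) + 5} = \frac{1}{\left(-4 + 2 L\right) + 5} = \frac{1}{1 + 2 L}$)
$\frac{1}{U{\left(r{\left(-4,0 \right)} \right)}} = \frac{1}{\frac{1}{1 + 2 \cdot 0}} = \frac{1}{\frac{1}{1 + 0}} = \frac{1}{1^{-1}} = 1^{-1} = 1$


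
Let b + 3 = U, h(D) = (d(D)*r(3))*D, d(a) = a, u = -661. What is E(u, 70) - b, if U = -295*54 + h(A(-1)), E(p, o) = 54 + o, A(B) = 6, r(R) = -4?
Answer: 16201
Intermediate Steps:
h(D) = -4*D² (h(D) = (D*(-4))*D = (-4*D)*D = -4*D²)
U = -16074 (U = -295*54 - 4*6² = -15930 - 4*36 = -15930 - 144 = -16074)
b = -16077 (b = -3 - 16074 = -16077)
E(u, 70) - b = (54 + 70) - 1*(-16077) = 124 + 16077 = 16201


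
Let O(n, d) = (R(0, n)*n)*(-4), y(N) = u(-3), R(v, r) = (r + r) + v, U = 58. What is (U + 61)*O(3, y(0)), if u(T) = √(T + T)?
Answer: -8568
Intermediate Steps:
R(v, r) = v + 2*r (R(v, r) = 2*r + v = v + 2*r)
u(T) = √2*√T (u(T) = √(2*T) = √2*√T)
y(N) = I*√6 (y(N) = √2*√(-3) = √2*(I*√3) = I*√6)
O(n, d) = -8*n² (O(n, d) = ((0 + 2*n)*n)*(-4) = ((2*n)*n)*(-4) = (2*n²)*(-4) = -8*n²)
(U + 61)*O(3, y(0)) = (58 + 61)*(-8*3²) = 119*(-8*9) = 119*(-72) = -8568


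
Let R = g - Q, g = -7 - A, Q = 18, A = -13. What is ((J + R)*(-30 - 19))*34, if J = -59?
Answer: 118286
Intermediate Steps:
g = 6 (g = -7 - 1*(-13) = -7 + 13 = 6)
R = -12 (R = 6 - 1*18 = 6 - 18 = -12)
((J + R)*(-30 - 19))*34 = ((-59 - 12)*(-30 - 19))*34 = -71*(-49)*34 = 3479*34 = 118286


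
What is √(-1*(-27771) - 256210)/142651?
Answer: I*√228439/142651 ≈ 0.0033505*I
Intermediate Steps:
√(-1*(-27771) - 256210)/142651 = √(27771 - 256210)*(1/142651) = √(-228439)*(1/142651) = (I*√228439)*(1/142651) = I*√228439/142651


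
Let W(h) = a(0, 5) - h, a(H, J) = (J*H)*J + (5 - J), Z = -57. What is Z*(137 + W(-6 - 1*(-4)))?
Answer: -7923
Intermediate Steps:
a(H, J) = 5 - J + H*J² (a(H, J) = (H*J)*J + (5 - J) = H*J² + (5 - J) = 5 - J + H*J²)
W(h) = -h (W(h) = (5 - 1*5 + 0*5²) - h = (5 - 5 + 0*25) - h = (5 - 5 + 0) - h = 0 - h = -h)
Z*(137 + W(-6 - 1*(-4))) = -57*(137 - (-6 - 1*(-4))) = -57*(137 - (-6 + 4)) = -57*(137 - 1*(-2)) = -57*(137 + 2) = -57*139 = -7923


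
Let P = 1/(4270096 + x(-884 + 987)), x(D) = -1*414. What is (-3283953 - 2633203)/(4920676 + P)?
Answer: -3609196352056/3001388820719 ≈ -1.2025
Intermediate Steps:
x(D) = -414
P = 1/4269682 (P = 1/(4270096 - 414) = 1/4269682 ≈ 2.3421e-7)
(-3283953 - 2633203)/(4920676 + P) = (-3283953 - 2633203)/(4920676 + 1/4269682) = -5917156/21009721745033/4269682 = -5917156*4269682/21009721745033 = -3609196352056/3001388820719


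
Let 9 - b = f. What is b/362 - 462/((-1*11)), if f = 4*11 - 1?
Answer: 7585/181 ≈ 41.906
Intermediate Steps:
f = 43 (f = 44 - 1 = 43)
b = -34 (b = 9 - 1*43 = 9 - 43 = -34)
b/362 - 462/((-1*11)) = -34/362 - 462/((-1*11)) = -34*1/362 - 462/(-11) = -17/181 - 462*(-1/11) = -17/181 + 42 = 7585/181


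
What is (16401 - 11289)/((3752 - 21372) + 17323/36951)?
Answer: -188893512/651059297 ≈ -0.29013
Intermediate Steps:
(16401 - 11289)/((3752 - 21372) + 17323/36951) = 5112/(-17620 + 17323*(1/36951)) = 5112/(-17620 + 17323/36951) = 5112/(-651059297/36951) = 5112*(-36951/651059297) = -188893512/651059297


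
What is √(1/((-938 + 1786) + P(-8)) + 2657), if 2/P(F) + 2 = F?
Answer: 2*√1326221547/1413 ≈ 51.546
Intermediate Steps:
P(F) = 2/(-2 + F)
√(1/((-938 + 1786) + P(-8)) + 2657) = √(1/((-938 + 1786) + 2/(-2 - 8)) + 2657) = √(1/(848 + 2/(-10)) + 2657) = √(1/(848 + 2*(-⅒)) + 2657) = √(1/(848 - ⅕) + 2657) = √(1/(4239/5) + 2657) = √(5/4239 + 2657) = √(11263028/4239) = 2*√1326221547/1413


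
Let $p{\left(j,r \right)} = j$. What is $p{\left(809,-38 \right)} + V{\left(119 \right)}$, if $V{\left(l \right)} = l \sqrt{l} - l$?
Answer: $690 + 119 \sqrt{119} \approx 1988.1$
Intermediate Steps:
$V{\left(l \right)} = l^{\frac{3}{2}} - l$
$p{\left(809,-38 \right)} + V{\left(119 \right)} = 809 + \left(119^{\frac{3}{2}} - 119\right) = 809 - \left(119 - 119 \sqrt{119}\right) = 690 + 119 \sqrt{119}$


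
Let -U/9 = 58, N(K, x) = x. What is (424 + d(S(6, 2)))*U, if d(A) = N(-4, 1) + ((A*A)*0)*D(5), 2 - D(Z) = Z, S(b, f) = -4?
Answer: -221850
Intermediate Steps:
D(Z) = 2 - Z
U = -522 (U = -9*58 = -522)
d(A) = 1 (d(A) = 1 + ((A*A)*0)*(2 - 1*5) = 1 + (A²*0)*(2 - 5) = 1 + 0*(-3) = 1 + 0 = 1)
(424 + d(S(6, 2)))*U = (424 + 1)*(-522) = 425*(-522) = -221850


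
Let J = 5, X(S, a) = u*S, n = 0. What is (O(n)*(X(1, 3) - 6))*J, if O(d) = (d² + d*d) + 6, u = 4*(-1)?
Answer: -300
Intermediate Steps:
u = -4
X(S, a) = -4*S
O(d) = 6 + 2*d² (O(d) = (d² + d²) + 6 = 2*d² + 6 = 6 + 2*d²)
(O(n)*(X(1, 3) - 6))*J = ((6 + 2*0²)*(-4*1 - 6))*5 = ((6 + 2*0)*(-4 - 6))*5 = ((6 + 0)*(-10))*5 = (6*(-10))*5 = -60*5 = -300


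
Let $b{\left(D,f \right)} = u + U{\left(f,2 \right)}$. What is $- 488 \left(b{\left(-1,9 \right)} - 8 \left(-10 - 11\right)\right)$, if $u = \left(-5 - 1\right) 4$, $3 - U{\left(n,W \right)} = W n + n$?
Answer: $-58560$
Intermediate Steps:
$U{\left(n,W \right)} = 3 - n - W n$ ($U{\left(n,W \right)} = 3 - \left(W n + n\right) = 3 - \left(n + W n\right) = 3 - n - W n$)
$u = -24$ ($u = \left(-6\right) 4 = -24$)
$b{\left(D,f \right)} = -21 - 3 f$ ($b{\left(D,f \right)} = -24 - \left(-3 + 3 f\right) = -21 - 3 f$)
$- 488 \left(b{\left(-1,9 \right)} - 8 \left(-10 - 11\right)\right) = - 488 \left(\left(-21 - 27\right) - 8 \left(-10 - 11\right)\right) = - 488 \left(\left(-21 - 27\right) - -168\right) = - 488 \left(-48 + 168\right) = \left(-488\right) 120 = -58560$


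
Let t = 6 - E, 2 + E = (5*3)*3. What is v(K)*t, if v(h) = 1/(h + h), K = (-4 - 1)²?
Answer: -37/50 ≈ -0.74000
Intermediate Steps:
K = 25 (K = (-5)² = 25)
E = 43 (E = -2 + (5*3)*3 = -2 + 15*3 = -2 + 45 = 43)
v(h) = 1/(2*h)
t = -37 (t = 6 - 1*43 = 6 - 43 = -37)
v(K)*t = ((½)/25)*(-37) = ((½)*(1/25))*(-37) = (1/50)*(-37) = -37/50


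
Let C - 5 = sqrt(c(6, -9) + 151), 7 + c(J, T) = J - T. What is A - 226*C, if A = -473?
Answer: -1603 - 226*sqrt(159) ≈ -4452.8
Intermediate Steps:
c(J, T) = -7 + J - T (c(J, T) = -7 + (J - T) = -7 + J - T)
C = 5 + sqrt(159) (C = 5 + sqrt((-7 + 6 - 1*(-9)) + 151) = 5 + sqrt((-7 + 6 + 9) + 151) = 5 + sqrt(8 + 151) = 5 + sqrt(159) ≈ 17.610)
A - 226*C = -473 - 226*(5 + sqrt(159)) = -473 + (-1130 - 226*sqrt(159)) = -1603 - 226*sqrt(159)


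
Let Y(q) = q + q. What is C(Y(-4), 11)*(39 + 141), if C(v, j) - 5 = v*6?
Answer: -7740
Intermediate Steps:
Y(q) = 2*q
C(v, j) = 5 + 6*v (C(v, j) = 5 + v*6 = 5 + 6*v)
C(Y(-4), 11)*(39 + 141) = (5 + 6*(2*(-4)))*(39 + 141) = (5 + 6*(-8))*180 = (5 - 48)*180 = -43*180 = -7740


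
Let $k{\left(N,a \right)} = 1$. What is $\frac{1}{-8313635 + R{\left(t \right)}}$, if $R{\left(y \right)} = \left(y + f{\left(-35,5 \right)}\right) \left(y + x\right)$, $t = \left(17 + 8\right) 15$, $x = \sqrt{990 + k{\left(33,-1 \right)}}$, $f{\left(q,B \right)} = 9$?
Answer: $- \frac{8169635}{66742789904329} - \frac{384 \sqrt{991}}{66742789904329} \approx -1.2259 \cdot 10^{-7}$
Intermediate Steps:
$x = \sqrt{991}$ ($x = \sqrt{990 + 1} = \sqrt{991} \approx 31.48$)
$t = 375$ ($t = 25 \cdot 15 = 375$)
$R{\left(y \right)} = \left(9 + y\right) \left(y + \sqrt{991}\right)$ ($R{\left(y \right)} = \left(y + 9\right) \left(y + \sqrt{991}\right) = \left(9 + y\right) \left(y + \sqrt{991}\right)$)
$\frac{1}{-8313635 + R{\left(t \right)}} = \frac{1}{-8313635 + \left(375^{2} + 9 \cdot 375 + 9 \sqrt{991} + 375 \sqrt{991}\right)} = \frac{1}{-8313635 + \left(140625 + 3375 + 9 \sqrt{991} + 375 \sqrt{991}\right)} = \frac{1}{-8313635 + \left(144000 + 384 \sqrt{991}\right)} = \frac{1}{-8169635 + 384 \sqrt{991}}$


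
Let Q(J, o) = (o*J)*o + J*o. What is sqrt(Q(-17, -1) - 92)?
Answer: 2*I*sqrt(23) ≈ 9.5917*I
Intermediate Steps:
Q(J, o) = J*o + J*o**2 (Q(J, o) = (J*o)*o + J*o = J*o**2 + J*o = J*o + J*o**2)
sqrt(Q(-17, -1) - 92) = sqrt(-17*(-1)*(1 - 1) - 92) = sqrt(-17*(-1)*0 - 92) = sqrt(0 - 92) = sqrt(-92) = 2*I*sqrt(23)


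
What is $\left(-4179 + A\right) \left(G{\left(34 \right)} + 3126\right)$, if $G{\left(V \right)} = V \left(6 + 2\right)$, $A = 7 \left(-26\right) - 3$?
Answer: $-14828872$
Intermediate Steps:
$A = -185$ ($A = -182 - 3 = -185$)
$G{\left(V \right)} = 8 V$ ($G{\left(V \right)} = V 8 = 8 V$)
$\left(-4179 + A\right) \left(G{\left(34 \right)} + 3126\right) = \left(-4179 - 185\right) \left(8 \cdot 34 + 3126\right) = - 4364 \left(272 + 3126\right) = \left(-4364\right) 3398 = -14828872$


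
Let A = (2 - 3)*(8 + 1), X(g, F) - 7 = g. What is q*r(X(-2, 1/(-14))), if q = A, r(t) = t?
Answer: -45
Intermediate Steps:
X(g, F) = 7 + g
A = -9 (A = -1*9 = -9)
q = -9
q*r(X(-2, 1/(-14))) = -9*(7 - 2) = -9*5 = -45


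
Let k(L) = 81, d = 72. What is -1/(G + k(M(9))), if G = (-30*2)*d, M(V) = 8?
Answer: 1/4239 ≈ 0.00023590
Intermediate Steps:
G = -4320 (G = -30*2*72 = -60*72 = -4320)
-1/(G + k(M(9))) = -1/(-4320 + 81) = -1/(-4239) = -1*(-1/4239) = 1/4239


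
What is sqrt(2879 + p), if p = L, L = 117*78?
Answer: 49*sqrt(5) ≈ 109.57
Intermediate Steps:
L = 9126
p = 9126
sqrt(2879 + p) = sqrt(2879 + 9126) = sqrt(12005) = 49*sqrt(5)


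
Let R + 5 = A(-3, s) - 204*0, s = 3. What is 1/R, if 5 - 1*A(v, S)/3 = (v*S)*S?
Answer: 1/91 ≈ 0.010989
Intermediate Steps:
A(v, S) = 15 - 3*v*S**2 (A(v, S) = 15 - 3*v*S*S = 15 - 3*S*v*S = 15 - 3*v*S**2)
R = 91 (R = -5 + ((15 - 3*(-3)*3**2) - 204*0) = -5 + ((15 - 3*(-3)*9) - 51*0) = -5 + ((15 + 81) + 0) = -5 + (96 + 0) = -5 + 96 = 91)
1/R = 1/91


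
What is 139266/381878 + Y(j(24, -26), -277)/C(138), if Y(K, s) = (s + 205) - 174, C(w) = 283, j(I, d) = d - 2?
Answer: -27264855/54035737 ≈ -0.50457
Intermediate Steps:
j(I, d) = -2 + d
Y(K, s) = 31 + s (Y(K, s) = (205 + s) - 174 = 31 + s)
139266/381878 + Y(j(24, -26), -277)/C(138) = 139266/381878 + (31 - 277)/283 = 139266*(1/381878) - 246*1/283 = 69633/190939 - 246/283 = -27264855/54035737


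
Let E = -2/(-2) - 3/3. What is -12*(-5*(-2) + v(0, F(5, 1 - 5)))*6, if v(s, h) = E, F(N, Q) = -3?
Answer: -720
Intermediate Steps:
E = 0 (E = -2*(-½) - 3*⅓ = 1 - 1 = 0)
v(s, h) = 0
-12*(-5*(-2) + v(0, F(5, 1 - 5)))*6 = -12*(-5*(-2) + 0)*6 = -12*(10 + 0)*6 = -12*10*6 = -120*6 = -720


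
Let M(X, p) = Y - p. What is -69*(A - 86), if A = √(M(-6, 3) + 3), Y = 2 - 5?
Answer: 5934 - 69*I*√3 ≈ 5934.0 - 119.51*I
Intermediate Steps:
Y = -3
M(X, p) = -3 - p
A = I*√3 (A = √((-3 - 1*3) + 3) = √((-3 - 3) + 3) = √(-6 + 3) = √(-3) = I*√3 ≈ 1.732*I)
-69*(A - 86) = -69*(I*√3 - 86) = -69*(-86 + I*√3) = 5934 - 69*I*√3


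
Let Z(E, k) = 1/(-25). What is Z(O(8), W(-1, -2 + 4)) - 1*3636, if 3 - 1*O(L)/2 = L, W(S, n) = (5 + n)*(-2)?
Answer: -90901/25 ≈ -3636.0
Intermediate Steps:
W(S, n) = -10 - 2*n
O(L) = 6 - 2*L
Z(E, k) = -1/25
Z(O(8), W(-1, -2 + 4)) - 1*3636 = -1/25 - 1*3636 = -1/25 - 3636 = -90901/25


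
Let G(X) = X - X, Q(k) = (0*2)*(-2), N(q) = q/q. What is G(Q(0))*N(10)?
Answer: 0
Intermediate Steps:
N(q) = 1
Q(k) = 0 (Q(k) = 0*(-2) = 0)
G(X) = 0
G(Q(0))*N(10) = 0*1 = 0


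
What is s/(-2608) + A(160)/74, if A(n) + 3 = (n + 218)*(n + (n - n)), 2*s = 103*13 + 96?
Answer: 157670921/192992 ≈ 816.98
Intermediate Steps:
s = 1435/2 (s = (103*13 + 96)/2 = (1339 + 96)/2 = (1/2)*1435 = 1435/2 ≈ 717.50)
A(n) = -3 + n*(218 + n) (A(n) = -3 + (n + 218)*(n + (n - n)) = -3 + (218 + n)*(n + 0) = -3 + (218 + n)*n = -3 + n*(218 + n))
s/(-2608) + A(160)/74 = (1435/2)/(-2608) + (-3 + 160**2 + 218*160)/74 = (1435/2)*(-1/2608) + (-3 + 25600 + 34880)*(1/74) = -1435/5216 + 60477*(1/74) = -1435/5216 + 60477/74 = 157670921/192992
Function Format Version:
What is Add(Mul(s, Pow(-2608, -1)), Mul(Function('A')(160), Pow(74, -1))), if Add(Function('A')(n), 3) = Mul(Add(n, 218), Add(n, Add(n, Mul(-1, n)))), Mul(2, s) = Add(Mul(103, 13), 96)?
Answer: Rational(157670921, 192992) ≈ 816.98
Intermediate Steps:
s = Rational(1435, 2) (s = Mul(Rational(1, 2), Add(Mul(103, 13), 96)) = Mul(Rational(1, 2), Add(1339, 96)) = Mul(Rational(1, 2), 1435) = Rational(1435, 2) ≈ 717.50)
Function('A')(n) = Add(-3, Mul(n, Add(218, n))) (Function('A')(n) = Add(-3, Mul(Add(n, 218), Add(n, Add(n, Mul(-1, n))))) = Add(-3, Mul(Add(218, n), Add(n, 0))) = Add(-3, Mul(Add(218, n), n)) = Add(-3, Mul(n, Add(218, n))))
Add(Mul(s, Pow(-2608, -1)), Mul(Function('A')(160), Pow(74, -1))) = Add(Mul(Rational(1435, 2), Pow(-2608, -1)), Mul(Add(-3, Pow(160, 2), Mul(218, 160)), Pow(74, -1))) = Add(Mul(Rational(1435, 2), Rational(-1, 2608)), Mul(Add(-3, 25600, 34880), Rational(1, 74))) = Add(Rational(-1435, 5216), Mul(60477, Rational(1, 74))) = Add(Rational(-1435, 5216), Rational(60477, 74)) = Rational(157670921, 192992)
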